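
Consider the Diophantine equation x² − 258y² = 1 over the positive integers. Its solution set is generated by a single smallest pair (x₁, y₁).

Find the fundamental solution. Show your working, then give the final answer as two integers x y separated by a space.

257 16

√258 = [16; 16,32, …], period ℓ=2 (even) → k=1
k=0  a_k=16  p_k/q_k = 16/1
k=1  a_k=16  p_k/q_k = 257/16
→ (257, 16).  Check: 257²=66049, 258·16²=66048, difference 1.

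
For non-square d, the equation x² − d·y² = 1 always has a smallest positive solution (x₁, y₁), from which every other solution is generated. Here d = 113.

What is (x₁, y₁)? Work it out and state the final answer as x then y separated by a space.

[10; 1,1,1,2,2,1,1,1,20] for √113; ℓ=9 ⇒ convergent index 17
step 0: (10, 1)  from 10·(1,0) + (0,1)
…
step 3: (32, 3)  from 1·(21,2) + (11,1)
step 4: (85, 8)  from 2·(32,3) + (21,2)
step 5: (202, 19)  from 2·(85,8) + (32,3)
step 6: (287, 27)  from 1·(202,19) + (85,8)
step 7: (489, 46)  from 1·(287,27) + (202,19)
…
step 9: (16009, 1506)  from 20·(776,73) + (489,46)
…
step 11: (32794, 3085)  from 1·(16785,1579) + (16009,1506)
step 12: (49579, 4664)  from 1·(32794,3085) + (16785,1579)
step 13: (131952, 12413)  from 2·(49579,4664) + (32794,3085)
step 14: (313483, 29490)  from 2·(131952,12413) + (49579,4664)
…
step 16: (758918, 71393)  from 1·(445435,41903) + (313483,29490)
step 17: (1204353, 113296)  from 1·(758918,71393) + (445435,41903)
→ (1204353, 113296).  Check: 1204353²=1450466148609, 113·113296²=1450466148608, difference 1.

1204353 113296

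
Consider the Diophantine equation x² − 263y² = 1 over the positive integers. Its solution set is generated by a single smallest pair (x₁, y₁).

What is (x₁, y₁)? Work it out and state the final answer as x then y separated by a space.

139128 8579

d=263: √d = [16; 4,1,1,1,1,15,1,1,1,1,4,32] (ℓ=12, even), read p_11/q_11
i=0: a=16 ⇒ p=16, q=1
…
i=2: a=1 ⇒ p=81, q=5
i=3: a=1 ⇒ p=146, q=9
…
i=5: a=1 ⇒ p=373, q=23
i=6: a=15 ⇒ p=5822, q=359
i=7: a=1 ⇒ p=6195, q=382
…
i=9: a=1 ⇒ p=18212, q=1123
i=10: a=1 ⇒ p=30229, q=1864
i=11: a=4 ⇒ p=139128, q=8579
(x₁, y₁) = (139128, 8579);  139128² − 263·8579² = 1 ✓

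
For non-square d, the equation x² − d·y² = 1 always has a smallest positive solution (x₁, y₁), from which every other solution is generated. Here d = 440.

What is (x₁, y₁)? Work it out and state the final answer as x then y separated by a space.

[20; 1,40] for √440; ℓ=2 ⇒ convergent index 1
i=0: a=20 ⇒ p=20, q=1
i=1: a=1 ⇒ p=21, q=1
(x₁, y₁) = (21, 1);  21² − 440·1² = 1 ✓

21 1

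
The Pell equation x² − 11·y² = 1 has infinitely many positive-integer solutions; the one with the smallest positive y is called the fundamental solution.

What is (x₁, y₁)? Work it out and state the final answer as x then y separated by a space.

√11 = [3; 3,6, …], period ℓ=2 (even) → k=1
k=0  a_k=3  p_k/q_k = 3/1
k=1  a_k=3  p_k/q_k = 10/3
fundamental: x₁=10, y₁=3  (since 100 − 11·9 = 1)

10 3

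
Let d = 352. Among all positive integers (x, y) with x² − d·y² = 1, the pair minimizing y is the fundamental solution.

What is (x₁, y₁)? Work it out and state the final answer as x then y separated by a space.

d=352: √d = [18; 1,3,5,9,5,3,1,36] (ℓ=8, even), read p_7/q_7
step 0: (18, 1)  from 18·(1,0) + (0,1)
step 1: (19, 1)  from 1·(18,1) + (1,0)
step 2: (75, 4)  from 3·(19,1) + (18,1)
…
step 6: (59118, 3151)  from 3·(18499,986) + (3621,193)
step 7: (77617, 4137)  from 1·(59118,3151) + (18499,986)
fundamental: x₁=77617, y₁=4137  (since 6024398689 − 352·17114769 = 1)

77617 4137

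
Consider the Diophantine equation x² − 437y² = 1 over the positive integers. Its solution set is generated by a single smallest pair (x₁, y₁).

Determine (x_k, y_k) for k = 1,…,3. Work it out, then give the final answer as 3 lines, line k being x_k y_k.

d=437: √d = [20; 1,9,2,9,1,40] (ℓ=6, even), read p_5/q_5
a_0=20:  p_0=20·1+0=20,  q_0=20·0+1=1
a_1=1:  p_1=1·20+1=21,  q_1=1·1+0=1
…
a_3=2:  p_3=2·209+21=439,  q_3=2·10+1=21
a_4=9:  p_4=9·439+209=4160,  q_4=9·21+10=199
a_5=1:  p_5=1·4160+439=4599,  q_5=1·199+21=220
(x₁, y₁) = (4599, 220);  4599² − 437·220² = 1 ✓
n=2: (4599,220)∘(4599,220) = (4599·4599+437·220·220, 4599·220+220·4599) = (42301601,2023560)
n=3: (42301601,2023560)∘(4599,220) = (4599·42301601+437·220·2023560, 4599·2023560+220·42301601) = (389090121399,18612704660)

4599 220
42301601 2023560
389090121399 18612704660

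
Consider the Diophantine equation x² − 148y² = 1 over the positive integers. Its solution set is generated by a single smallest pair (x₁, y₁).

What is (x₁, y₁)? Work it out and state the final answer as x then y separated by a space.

√148 = [12; 6,24, …], period ℓ=2 (even) → k=1
k=0  a_k=12  p_k/q_k = 12/1
k=1  a_k=6  p_k/q_k = 73/6
→ (73, 6).  Check: 73²=5329, 148·6²=5328, difference 1.

73 6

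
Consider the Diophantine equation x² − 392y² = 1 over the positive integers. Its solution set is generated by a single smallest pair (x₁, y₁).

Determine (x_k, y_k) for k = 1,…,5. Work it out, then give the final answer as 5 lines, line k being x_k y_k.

√392 → a₀=19, period (1,3,1,38); ℓ=4 even so k=3
i=0: a=19 ⇒ p=19, q=1
i=1: a=1 ⇒ p=20, q=1
i=2: a=3 ⇒ p=79, q=4
i=3: a=1 ⇒ p=99, q=5
→ (99, 5).  Check: 99²=9801, 392·5²=9800, difference 1.
n=2: (99,5)∘(99,5) = (99·99+392·5·5, 99·5+5·99) = (19601,990)
n=3: (19601,990)∘(99,5) = (99·19601+392·5·990, 99·990+5·19601) = (3880899,196015)
n=4: (3880899,196015)∘(99,5) = (99·3880899+392·5·196015, 99·196015+5·3880899) = (768398401,38809980)
n=5: (768398401,38809980)∘(99,5) = (99·768398401+392·5·38809980, 99·38809980+5·768398401) = (152139002499,7684180025)

99 5
19601 990
3880899 196015
768398401 38809980
152139002499 7684180025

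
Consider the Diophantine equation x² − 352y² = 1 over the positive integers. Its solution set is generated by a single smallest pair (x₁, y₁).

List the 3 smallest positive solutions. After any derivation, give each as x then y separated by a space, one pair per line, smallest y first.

d=352: √d = [18; 1,3,5,9,5,3,1,36] (ℓ=8, even), read p_7/q_7
i=0: a=18 ⇒ p=18, q=1
…
i=2: a=3 ⇒ p=75, q=4
i=3: a=5 ⇒ p=394, q=21
…
i=6: a=3 ⇒ p=59118, q=3151
i=7: a=1 ⇒ p=77617, q=4137
→ (77617, 4137).  Check: 77617²=6024398689, 352·4137²=6024398688, difference 1.
(x_2, y_2) = (77617·77617 + 352·4137·4137, 77617·4137 + 4137·77617) = (12048797377, 642203058)
(x_3, y_3) = (77617·12048797377 + 352·4137·642203058, 77617·642203058 + 4137·12048797377) = (1870383011943601, 99691749501435)

77617 4137
12048797377 642203058
1870383011943601 99691749501435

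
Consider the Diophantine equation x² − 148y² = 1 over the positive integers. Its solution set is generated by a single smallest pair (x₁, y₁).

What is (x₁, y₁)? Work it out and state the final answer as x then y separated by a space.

d=148: √d = [12; 6,24] (ℓ=2, even), read p_1/q_1
a_0=12:  p_0=12·1+0=12,  q_0=12·0+1=1
a_1=6:  p_1=6·12+1=73,  q_1=6·1+0=6
→ (73, 6).  Check: 73²=5329, 148·6²=5328, difference 1.

73 6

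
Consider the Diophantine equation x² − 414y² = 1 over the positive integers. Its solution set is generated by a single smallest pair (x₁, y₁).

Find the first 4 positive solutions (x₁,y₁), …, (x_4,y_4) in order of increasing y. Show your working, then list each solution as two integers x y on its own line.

24335 1196
1184384449 58209320
57643991108495 2833047603204
2805533046066067201 137884426789729360

√414 → a₀=20, period (2,1,7,2,7,1,2,40); ℓ=8 even so k=7
a_0=20:  p_0=20·1+0=20,  q_0=20·0+1=1
…
a_3=7:  p_3=7·61+41=468,  q_3=7·3+2=23
…
a_6=1:  p_6=1·7447+997=8444,  q_6=1·366+49=415
a_7=2:  p_7=2·8444+7447=24335,  q_7=2·415+366=1196
→ (24335, 1196).  Check: 24335²=592192225, 414·1196²=592192224, difference 1.
n=2: (24335,1196)∘(24335,1196) = (24335·24335+414·1196·1196, 24335·1196+1196·24335) = (1184384449,58209320)
n=3: (1184384449,58209320)∘(24335,1196) = (24335·1184384449+414·1196·58209320, 24335·58209320+1196·1184384449) = (57643991108495,2833047603204)
n=4: (57643991108495,2833047603204)∘(24335,1196) = (24335·57643991108495+414·1196·2833047603204, 24335·2833047603204+1196·57643991108495) = (2805533046066067201,137884426789729360)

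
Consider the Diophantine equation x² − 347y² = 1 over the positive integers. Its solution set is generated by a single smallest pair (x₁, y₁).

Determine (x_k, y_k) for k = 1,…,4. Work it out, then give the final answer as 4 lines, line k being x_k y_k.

[18; 1,1,1,2,4,…,1,1,36] for √347; ℓ=14 ⇒ convergent index 13
i=0: a=18 ⇒ p=18, q=1
i=1: a=1 ⇒ p=19, q=1
i=2: a=1 ⇒ p=37, q=2
…
i=4: a=2 ⇒ p=149, q=8
i=5: a=4 ⇒ p=652, q=35
i=6: a=1 ⇒ p=801, q=43
i=7: a=17 ⇒ p=14269, q=766
i=8: a=1 ⇒ p=15070, q=809
…
i=12: a=1 ⇒ p=402885, q=21628
i=13: a=1 ⇒ p=641602, q=34443
→ (641602, 34443).  Check: 641602²=411653126404, 347·34443²=411653126403, difference 1.
k=2:  x_2 = 641602·641602+347·34443·34443 = 823306252807,  y_2 = 641602·34443+34443·641602 = 44197395372
k=3:  x_3 = 641602·823306252807+347·34443·44197395372 = 1056469876826312026,  y_3 = 641602·44197395372+34443·823306252807 = 56714274530897445
k=4:  x_4 = 641602·1056469876826312026+347·34443·56714274530897445 = 1355666371822207590758497,  y_4 = 641602·56714274530897445+34443·1056469876826312026 = 72775983935101527618408

641602 34443
823306252807 44197395372
1056469876826312026 56714274530897445
1355666371822207590758497 72775983935101527618408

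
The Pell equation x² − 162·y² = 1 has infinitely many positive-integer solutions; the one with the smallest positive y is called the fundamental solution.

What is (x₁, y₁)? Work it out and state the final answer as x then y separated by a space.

√162 → a₀=12, period (1,2,1,2,12,2,1,2,1,24); ℓ=10 even so k=9
i=0: a=12 ⇒ p=12, q=1
…
i=2: a=2 ⇒ p=38, q=3
i=3: a=1 ⇒ p=51, q=4
…
i=5: a=12 ⇒ p=1731, q=136
i=6: a=2 ⇒ p=3602, q=283
…
i=8: a=2 ⇒ p=14268, q=1121
i=9: a=1 ⇒ p=19601, q=1540
(x₁, y₁) = (19601, 1540);  19601² − 162·1540² = 1 ✓

19601 1540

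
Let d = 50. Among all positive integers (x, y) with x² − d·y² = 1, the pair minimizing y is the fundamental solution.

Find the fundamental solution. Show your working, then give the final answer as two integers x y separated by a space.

99 14

[7; 14] for √50; ℓ=1 ⇒ convergent index 1
i=0: a=7 ⇒ p=7, q=1
i=1: a=14 ⇒ p=99, q=14
fundamental: x₁=99, y₁=14  (since 9801 − 50·196 = 1)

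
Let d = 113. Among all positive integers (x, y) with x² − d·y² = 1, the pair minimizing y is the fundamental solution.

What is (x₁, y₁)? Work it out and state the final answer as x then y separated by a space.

d=113: √d = [10; 1,1,1,2,2,1,1,1,20] (ℓ=9, odd), read p_17/q_17
step 0: (10, 1)  from 10·(1,0) + (0,1)
…
step 3: (32, 3)  from 1·(21,2) + (11,1)
…
step 11: (32794, 3085)  from 1·(16785,1579) + (16009,1506)
…
step 13: (131952, 12413)  from 2·(49579,4664) + (32794,3085)
…
step 16: (758918, 71393)  from 1·(445435,41903) + (313483,29490)
step 17: (1204353, 113296)  from 1·(758918,71393) + (445435,41903)
(x₁, y₁) = (1204353, 113296);  1204353² − 113·113296² = 1 ✓

1204353 113296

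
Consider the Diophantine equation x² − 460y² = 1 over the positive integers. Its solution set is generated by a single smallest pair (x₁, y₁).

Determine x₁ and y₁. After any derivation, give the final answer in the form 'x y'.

√460 → a₀=21, period (2,4,3,1,2,10,2,1,3,4,2,42); ℓ=12 even so k=11
a_0=21:  p_0=21·1+0=21,  q_0=21·0+1=1
a_1=2:  p_1=2·21+1=43,  q_1=2·1+0=2
a_2=4:  p_2=4·43+21=193,  q_2=4·2+1=9
a_3=3:  p_3=3·193+43=622,  q_3=3·9+2=29
a_4=1:  p_4=1·622+193=815,  q_4=1·29+9=38
…
a_8=1:  p_8=1·48922+23335=72257,  q_8=1·2281+1088=3369
a_9=3:  p_9=3·72257+48922=265693,  q_9=3·3369+2281=12388
a_10=4:  p_10=4·265693+72257=1135029,  q_10=4·12388+3369=52921
a_11=2:  p_11=2·1135029+265693=2535751,  q_11=2·52921+12388=118230
(x₁, y₁) = (2535751, 118230);  2535751² − 460·118230² = 1 ✓

2535751 118230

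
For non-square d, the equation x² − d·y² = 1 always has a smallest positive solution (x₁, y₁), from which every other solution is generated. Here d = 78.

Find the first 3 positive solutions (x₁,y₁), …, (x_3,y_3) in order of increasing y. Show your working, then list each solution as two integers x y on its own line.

d=78: √d = [8; 1,4,1,16] (ℓ=4, even), read p_3/q_3
a_0=8:  p_0=8·1+0=8,  q_0=8·0+1=1
a_1=1:  p_1=1·8+1=9,  q_1=1·1+0=1
a_2=4:  p_2=4·9+8=44,  q_2=4·1+1=5
a_3=1:  p_3=1·44+9=53,  q_3=1·5+1=6
→ (53, 6).  Check: 53²=2809, 78·6²=2808, difference 1.
(53+6√78)^2 = 5617 + 636√78
(53+6√78)^3 = 595349 + 67410√78

53 6
5617 636
595349 67410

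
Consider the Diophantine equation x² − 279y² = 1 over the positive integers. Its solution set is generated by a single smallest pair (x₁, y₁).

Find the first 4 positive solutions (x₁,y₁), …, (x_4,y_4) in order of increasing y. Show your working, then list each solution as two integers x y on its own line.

[16; 1,2,2,1,2,2,1,32] for √279; ℓ=8 ⇒ convergent index 7
i=0: a=16 ⇒ p=16, q=1
i=1: a=1 ⇒ p=17, q=1
i=2: a=2 ⇒ p=50, q=3
i=3: a=2 ⇒ p=117, q=7
i=4: a=1 ⇒ p=167, q=10
i=5: a=2 ⇒ p=451, q=27
i=6: a=2 ⇒ p=1069, q=64
i=7: a=1 ⇒ p=1520, q=91
(x₁, y₁) = (1520, 91);  1520² − 279·91² = 1 ✓
(1520+91√279)^2 = 4620799 + 276640√279
(1520+91√279)^3 = 14047227440 + 840985509√279
(1520+91√279)^4 = 42703566796801 + 2556595670720√279

1520 91
4620799 276640
14047227440 840985509
42703566796801 2556595670720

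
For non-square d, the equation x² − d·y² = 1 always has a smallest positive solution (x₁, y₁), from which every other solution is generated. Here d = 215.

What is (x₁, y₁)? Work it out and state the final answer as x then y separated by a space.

[14; 1,1,1,28] for √215; ℓ=4 ⇒ convergent index 3
k=0  a_k=14  p_k/q_k = 14/1
…
k=2  a_k=1  p_k/q_k = 29/2
k=3  a_k=1  p_k/q_k = 44/3
(x₁, y₁) = (44, 3);  44² − 215·3² = 1 ✓

44 3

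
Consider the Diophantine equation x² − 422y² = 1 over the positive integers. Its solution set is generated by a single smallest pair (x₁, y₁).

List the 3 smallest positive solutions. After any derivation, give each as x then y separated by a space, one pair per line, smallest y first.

√422 → a₀=20, period (1,1,5,2,1,…,1,1,40); ℓ=14 even so k=13
step 0: (20, 1)  from 20·(1,0) + (0,1)
…
step 2: (41, 2)  from 1·(21,1) + (20,1)
…
step 4: (493, 24)  from 2·(226,11) + (41,2)
…
step 7: (53719, 2615)  from 20·(2650,129) + (719,35)
…
step 11: (3211821, 156349)  from 5·(598859,29152) + (217526,10589)
step 12: (3810680, 185501)  from 1·(3211821,156349) + (598859,29152)
step 13: (7022501, 341850)  from 1·(3810680,185501) + (3211821,156349)
(x₁, y₁) = (7022501, 341850);  7022501² − 422·341850² = 1 ✓
(x_2, y_2) = (7022501·7022501 + 422·341850·341850, 7022501·341850 + 341850·7022501) = (98631040590001, 4801283933700)
(x_3, y_3) = (7022501·98631040590001 + 422·341850·4801283933700, 7022501·4801283933700 + 341850·98631040590001) = (1385273162348638202501, 67434042451384025550)

7022501 341850
98631040590001 4801283933700
1385273162348638202501 67434042451384025550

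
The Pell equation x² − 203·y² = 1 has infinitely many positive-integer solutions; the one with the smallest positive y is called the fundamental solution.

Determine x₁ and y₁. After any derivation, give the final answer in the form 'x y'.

57 4

√203 → a₀=14, period (4,28); ℓ=2 even so k=1
a_0=14:  p_0=14·1+0=14,  q_0=14·0+1=1
a_1=4:  p_1=4·14+1=57,  q_1=4·1+0=4
→ (57, 4).  Check: 57²=3249, 203·4²=3248, difference 1.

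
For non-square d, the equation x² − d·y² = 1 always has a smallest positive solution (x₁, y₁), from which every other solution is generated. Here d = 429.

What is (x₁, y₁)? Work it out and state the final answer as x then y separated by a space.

d=429: √d = [20; 1,2,2,9,1,12,1,9,2,2,1,40] (ℓ=12, even), read p_11/q_11
k=0  a_k=20  p_k/q_k = 20/1
k=1  a_k=1  p_k/q_k = 21/1
k=2  a_k=2  p_k/q_k = 62/3
k=3  a_k=2  p_k/q_k = 145/7
…
k=5  a_k=1  p_k/q_k = 1512/73
k=6  a_k=12  p_k/q_k = 19511/942
k=7  a_k=1  p_k/q_k = 21023/1015
k=8  a_k=9  p_k/q_k = 208718/10077
k=9  a_k=2  p_k/q_k = 438459/21169
k=10  a_k=2  p_k/q_k = 1085636/52415
k=11  a_k=1  p_k/q_k = 1524095/73584
(x₁, y₁) = (1524095, 73584);  1524095² − 429·73584² = 1 ✓

1524095 73584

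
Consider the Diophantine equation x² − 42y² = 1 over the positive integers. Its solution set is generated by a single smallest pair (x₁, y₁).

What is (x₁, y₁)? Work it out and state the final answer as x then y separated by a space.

13 2

√42 = [6; 2,12, …], period ℓ=2 (even) → k=1
i=0: a=6 ⇒ p=6, q=1
i=1: a=2 ⇒ p=13, q=2
→ (13, 2).  Check: 13²=169, 42·2²=168, difference 1.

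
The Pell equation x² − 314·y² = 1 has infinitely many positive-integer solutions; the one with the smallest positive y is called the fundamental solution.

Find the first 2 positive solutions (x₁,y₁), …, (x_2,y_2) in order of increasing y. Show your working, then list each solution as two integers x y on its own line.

d=314: √d = [17; 1,2,1,1,2,1,34] (ℓ=7, odd), read p_13/q_13
k=0  a_k=17  p_k/q_k = 17/1
…
k=2  a_k=2  p_k/q_k = 53/3
k=3  a_k=1  p_k/q_k = 71/4
k=4  a_k=1  p_k/q_k = 124/7
…
k=6  a_k=1  p_k/q_k = 443/25
k=7  a_k=34  p_k/q_k = 15381/868
…
k=11  a_k=1  p_k/q_k = 109882/6201
k=12  a_k=2  p_k/q_k = 282617/15949
k=13  a_k=1  p_k/q_k = 392499/22150
fundamental: x₁=392499, y₁=22150  (since 154055465001 − 314·490622500 = 1)
k=2:  x_2 = 392499·392499+314·22150·22150 = 308110930001,  y_2 = 392499·22150+22150·392499 = 17387705700

392499 22150
308110930001 17387705700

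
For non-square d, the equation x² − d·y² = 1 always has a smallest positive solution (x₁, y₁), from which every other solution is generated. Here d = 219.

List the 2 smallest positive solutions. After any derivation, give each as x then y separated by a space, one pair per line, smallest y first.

74 5
10951 740

d=219: √d = [14; 1,3,1,28] (ℓ=4, even), read p_3/q_3
i=0: a=14 ⇒ p=14, q=1
…
i=2: a=3 ⇒ p=59, q=4
i=3: a=1 ⇒ p=74, q=5
(x₁, y₁) = (74, 5);  74² − 219·5² = 1 ✓
(x_2, y_2) = (74·74 + 219·5·5, 74·5 + 5·74) = (10951, 740)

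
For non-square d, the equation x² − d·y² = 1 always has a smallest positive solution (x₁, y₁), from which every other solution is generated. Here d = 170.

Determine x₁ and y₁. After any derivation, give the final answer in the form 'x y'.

[13; 26] for √170; ℓ=1 ⇒ convergent index 1
k=0  a_k=13  p_k/q_k = 13/1
k=1  a_k=26  p_k/q_k = 339/26
→ (339, 26).  Check: 339²=114921, 170·26²=114920, difference 1.

339 26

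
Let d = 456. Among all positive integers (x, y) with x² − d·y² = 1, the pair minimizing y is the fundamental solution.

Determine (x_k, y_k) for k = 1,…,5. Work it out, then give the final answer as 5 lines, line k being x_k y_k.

[21; 2,1,4,1,2,42] for √456; ℓ=6 ⇒ convergent index 5
step 0: (21, 1)  from 21·(1,0) + (0,1)
step 1: (43, 2)  from 2·(21,1) + (1,0)
…
step 3: (299, 14)  from 4·(64,3) + (43,2)
step 4: (363, 17)  from 1·(299,14) + (64,3)
step 5: (1025, 48)  from 2·(363,17) + (299,14)
fundamental: x₁=1025, y₁=48  (since 1050625 − 456·2304 = 1)
(1025+48√456)^2 = 2101249 + 98400√456
(1025+48√456)^3 = 4307559425 + 201719952√456
(1025+48√456)^4 = 8830494720001 + 413525803200√456
(1025+48√456)^5 = 18102509868442625 + 847727694840048√456

1025 48
2101249 98400
4307559425 201719952
8830494720001 413525803200
18102509868442625 847727694840048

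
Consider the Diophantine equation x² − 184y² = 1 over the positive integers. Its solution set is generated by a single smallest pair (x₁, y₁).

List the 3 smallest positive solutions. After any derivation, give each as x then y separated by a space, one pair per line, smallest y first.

√184 = [13; 1,1,3,2,1,2,1,2,3,1,1,26, …], period ℓ=12 (even) → k=11
i=0: a=13 ⇒ p=13, q=1
i=1: a=1 ⇒ p=14, q=1
i=2: a=1 ⇒ p=27, q=2
i=3: a=3 ⇒ p=95, q=7
i=4: a=2 ⇒ p=217, q=16
i=5: a=1 ⇒ p=312, q=23
i=6: a=2 ⇒ p=841, q=62
…
i=8: a=2 ⇒ p=3147, q=232
i=9: a=3 ⇒ p=10594, q=781
i=10: a=1 ⇒ p=13741, q=1013
i=11: a=1 ⇒ p=24335, q=1794
(x₁, y₁) = (24335, 1794);  24335² − 184·1794² = 1 ✓
(24335+1794√184)^2 = 1184384449 + 87313980√184
(24335+1794√184)^3 = 57643991108495 + 4249571404806√184

24335 1794
1184384449 87313980
57643991108495 4249571404806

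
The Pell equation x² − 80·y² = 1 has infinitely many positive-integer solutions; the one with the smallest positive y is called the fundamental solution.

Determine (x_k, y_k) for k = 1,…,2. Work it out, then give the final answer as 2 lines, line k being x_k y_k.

d=80: √d = [8; 1,16] (ℓ=2, even), read p_1/q_1
step 0: (8, 1)  from 8·(1,0) + (0,1)
step 1: (9, 1)  from 1·(8,1) + (1,0)
fundamental: x₁=9, y₁=1  (since 81 − 80·1 = 1)
k=2:  x_2 = 9·9+80·1·1 = 161,  y_2 = 9·1+1·9 = 18

9 1
161 18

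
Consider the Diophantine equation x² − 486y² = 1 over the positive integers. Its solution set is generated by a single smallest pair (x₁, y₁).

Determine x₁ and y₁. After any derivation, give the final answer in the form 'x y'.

√486 = [22; 22,44, …], period ℓ=2 (even) → k=1
k=0  a_k=22  p_k/q_k = 22/1
k=1  a_k=22  p_k/q_k = 485/22
→ (485, 22).  Check: 485²=235225, 486·22²=235224, difference 1.

485 22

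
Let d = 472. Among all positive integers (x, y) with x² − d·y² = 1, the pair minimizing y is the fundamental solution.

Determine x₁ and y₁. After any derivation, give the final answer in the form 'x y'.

306917 14127

√472 = [21; 1,2,1,1,1,…,2,1,42, …], period ℓ=14 (even) → k=13
i=0: a=21 ⇒ p=21, q=1
i=1: a=1 ⇒ p=22, q=1
…
i=4: a=1 ⇒ p=152, q=7
…
i=8: a=4 ⇒ p=24224, q=1115
i=9: a=1 ⇒ p=30003, q=1381
i=10: a=1 ⇒ p=54227, q=2496
…
i=12: a=2 ⇒ p=222687, q=10250
i=13: a=1 ⇒ p=306917, q=14127
(x₁, y₁) = (306917, 14127);  306917² − 472·14127² = 1 ✓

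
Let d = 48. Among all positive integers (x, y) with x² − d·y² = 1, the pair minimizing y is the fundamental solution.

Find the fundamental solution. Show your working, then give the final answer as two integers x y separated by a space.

7 1

√48 → a₀=6, period (1,12); ℓ=2 even so k=1
a_0=6:  p_0=6·1+0=6,  q_0=6·0+1=1
a_1=1:  p_1=1·6+1=7,  q_1=1·1+0=1
fundamental: x₁=7, y₁=1  (since 49 − 48·1 = 1)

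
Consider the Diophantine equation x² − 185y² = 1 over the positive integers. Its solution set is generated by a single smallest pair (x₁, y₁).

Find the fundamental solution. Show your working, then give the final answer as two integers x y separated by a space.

√185 = [13; 1,1,1,1,26, …], period ℓ=5 (odd) → k=9
step 0: (13, 1)  from 13·(1,0) + (0,1)
…
step 5: (1809, 133)  from 26·(68,5) + (41,3)
…
step 7: (3686, 271)  from 1·(1877,138) + (1809,133)
step 8: (5563, 409)  from 1·(3686,271) + (1877,138)
step 9: (9249, 680)  from 1·(5563,409) + (3686,271)
(x₁, y₁) = (9249, 680);  9249² − 185·680² = 1 ✓

9249 680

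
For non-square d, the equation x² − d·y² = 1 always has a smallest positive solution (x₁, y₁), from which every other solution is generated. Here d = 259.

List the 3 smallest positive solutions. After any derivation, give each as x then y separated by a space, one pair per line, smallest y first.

847225 52644
1435580401249 89202625800
2432519210895520825 151149389286757356

d=259: √d = [16; 10,1,2,3,4,3,2,1,10,32] (ℓ=10, even), read p_9/q_9
k=0  a_k=16  p_k/q_k = 16/1
…
k=4  a_k=3  p_k/q_k = 1722/107
k=5  a_k=4  p_k/q_k = 7403/460
…
k=8  a_k=1  p_k/q_k = 79196/4921
k=9  a_k=10  p_k/q_k = 847225/52644
(x₁, y₁) = (847225, 52644);  847225² − 259·52644² = 1 ✓
n=2: (847225,52644)∘(847225,52644) = (847225·847225+259·52644·52644, 847225·52644+52644·847225) = (1435580401249,89202625800)
n=3: (1435580401249,89202625800)∘(847225,52644) = (847225·1435580401249+259·52644·89202625800, 847225·89202625800+52644·1435580401249) = (2432519210895520825,151149389286757356)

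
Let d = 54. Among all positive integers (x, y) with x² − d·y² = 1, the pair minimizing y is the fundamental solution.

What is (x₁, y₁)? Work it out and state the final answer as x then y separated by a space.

485 66

[7; 2,1,6,1,2,14] for √54; ℓ=6 ⇒ convergent index 5
a_0=7:  p_0=7·1+0=7,  q_0=7·0+1=1
a_1=2:  p_1=2·7+1=15,  q_1=2·1+0=2
…
a_4=1:  p_4=1·147+22=169,  q_4=1·20+3=23
a_5=2:  p_5=2·169+147=485,  q_5=2·23+20=66
fundamental: x₁=485, y₁=66  (since 235225 − 54·4356 = 1)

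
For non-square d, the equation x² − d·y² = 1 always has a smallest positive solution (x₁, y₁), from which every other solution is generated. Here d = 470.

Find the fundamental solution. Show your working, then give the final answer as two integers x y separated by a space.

1691 78

√470 = [21; 1,2,8,2,1,42, …], period ℓ=6 (even) → k=5
step 0: (21, 1)  from 21·(1,0) + (0,1)
step 1: (22, 1)  from 1·(21,1) + (1,0)
step 2: (65, 3)  from 2·(22,1) + (21,1)
step 3: (542, 25)  from 8·(65,3) + (22,1)
step 4: (1149, 53)  from 2·(542,25) + (65,3)
step 5: (1691, 78)  from 1·(1149,53) + (542,25)
(x₁, y₁) = (1691, 78);  1691² − 470·78² = 1 ✓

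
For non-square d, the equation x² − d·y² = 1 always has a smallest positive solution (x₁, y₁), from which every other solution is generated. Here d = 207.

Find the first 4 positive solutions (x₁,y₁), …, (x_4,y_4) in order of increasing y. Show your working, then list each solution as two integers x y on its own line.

[14; 2,1,1,2,1,1,2,28] for √207; ℓ=8 ⇒ convergent index 7
k=0  a_k=14  p_k/q_k = 14/1
…
k=2  a_k=1  p_k/q_k = 43/3
k=3  a_k=1  p_k/q_k = 72/5
…
k=5  a_k=1  p_k/q_k = 259/18
k=6  a_k=1  p_k/q_k = 446/31
k=7  a_k=2  p_k/q_k = 1151/80
fundamental: x₁=1151, y₁=80  (since 1324801 − 207·6400 = 1)
(1151+80√207)^2 = 2649601 + 184160√207
(1151+80√207)^3 = 6099380351 + 423936240√207
(1151+80√207)^4 = 14040770918401 + 975901040320√207

1151 80
2649601 184160
6099380351 423936240
14040770918401 975901040320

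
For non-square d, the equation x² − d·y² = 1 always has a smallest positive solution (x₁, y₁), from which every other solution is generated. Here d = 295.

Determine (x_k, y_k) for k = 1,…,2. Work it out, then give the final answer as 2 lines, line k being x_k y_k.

2024999 117900
8201241900001 477494764200

√295 → a₀=17, period (5,1,2,3,2,6,2,3,2,1,5,34); ℓ=12 even so k=11
a_0=17:  p_0=17·1+0=17,  q_0=17·0+1=1
…
a_3=2:  p_3=2·103+86=292,  q_3=2·6+5=17
a_4=3:  p_4=3·292+103=979,  q_4=3·17+6=57
a_5=2:  p_5=2·979+292=2250,  q_5=2·57+17=131
…
a_9=2:  p_9=2·108103+31208=247414,  q_9=2·6294+1817=14405
a_10=1:  p_10=1·247414+108103=355517,  q_10=1·14405+6294=20699
a_11=5:  p_11=5·355517+247414=2024999,  q_11=5·20699+14405=117900
→ (2024999, 117900).  Check: 2024999²=4100620950001, 295·117900²=4100620950000, difference 1.
(2024999+117900√295)^2 = 8201241900001 + 477494764200√295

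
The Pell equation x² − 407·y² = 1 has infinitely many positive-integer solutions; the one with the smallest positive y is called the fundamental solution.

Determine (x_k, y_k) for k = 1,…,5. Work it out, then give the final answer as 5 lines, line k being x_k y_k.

2663 132
14183137 703032
75539384999 3744348300
402322750321537 19942398342768
2142770892673121063 106213209829234068

√407 → a₀=20, period (5,1,2,1,5,40); ℓ=6 even so k=5
i=0: a=20 ⇒ p=20, q=1
…
i=4: a=1 ⇒ p=464, q=23
i=5: a=5 ⇒ p=2663, q=132
fundamental: x₁=2663, y₁=132  (since 7091569 − 407·17424 = 1)
(x_2, y_2) = (2663·2663 + 407·132·132, 2663·132 + 132·2663) = (14183137, 703032)
(x_3, y_3) = (2663·14183137 + 407·132·703032, 2663·703032 + 132·14183137) = (75539384999, 3744348300)
(x_4, y_4) = (2663·75539384999 + 407·132·3744348300, 2663·3744348300 + 132·75539384999) = (402322750321537, 19942398342768)
(x_5, y_5) = (2663·402322750321537 + 407·132·19942398342768, 2663·19942398342768 + 132·402322750321537) = (2142770892673121063, 106213209829234068)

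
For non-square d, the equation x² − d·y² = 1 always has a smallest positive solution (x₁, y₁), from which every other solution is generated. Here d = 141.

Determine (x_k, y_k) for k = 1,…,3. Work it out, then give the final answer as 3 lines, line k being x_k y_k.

d=141: √d = [11; 1,6,1,22] (ℓ=4, even), read p_3/q_3
i=0: a=11 ⇒ p=11, q=1
i=1: a=1 ⇒ p=12, q=1
i=2: a=6 ⇒ p=83, q=7
i=3: a=1 ⇒ p=95, q=8
fundamental: x₁=95, y₁=8  (since 9025 − 141·64 = 1)
(95+8√141)^2 = 18049 + 1520√141
(95+8√141)^3 = 3429215 + 288792√141

95 8
18049 1520
3429215 288792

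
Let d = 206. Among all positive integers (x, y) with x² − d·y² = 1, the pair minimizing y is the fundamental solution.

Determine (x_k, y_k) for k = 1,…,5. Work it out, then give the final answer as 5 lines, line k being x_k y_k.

59535 4148
7088832449 493902360
844067279642895 58808954001052
100503090979990675201 7002382152411359280
11966903042143422416540175 833773642828811595468548

d=206: √d = [14; 2,1,5,14,5,1,2,28] (ℓ=8, even), read p_7/q_7
a_0=14:  p_0=14·1+0=14,  q_0=14·0+1=1
a_1=2:  p_1=2·14+1=29,  q_1=2·1+0=2
…
a_4=14:  p_4=14·244+43=3459,  q_4=14·17+3=241
…
a_6=1:  p_6=1·17539+3459=20998,  q_6=1·1222+241=1463
a_7=2:  p_7=2·20998+17539=59535,  q_7=2·1463+1222=4148
→ (59535, 4148).  Check: 59535²=3544416225, 206·4148²=3544416224, difference 1.
n=2: (59535,4148)∘(59535,4148) = (59535·59535+206·4148·4148, 59535·4148+4148·59535) = (7088832449,493902360)
n=3: (7088832449,493902360)∘(59535,4148) = (59535·7088832449+206·4148·493902360, 59535·493902360+4148·7088832449) = (844067279642895,58808954001052)
n=4: (844067279642895,58808954001052)∘(59535,4148) = (59535·844067279642895+206·4148·58808954001052, 59535·58808954001052+4148·844067279642895) = (100503090979990675201,7002382152411359280)
n=5: (100503090979990675201,7002382152411359280)∘(59535,4148) = (59535·100503090979990675201+206·4148·7002382152411359280, 59535·7002382152411359280+4148·100503090979990675201) = (11966903042143422416540175,833773642828811595468548)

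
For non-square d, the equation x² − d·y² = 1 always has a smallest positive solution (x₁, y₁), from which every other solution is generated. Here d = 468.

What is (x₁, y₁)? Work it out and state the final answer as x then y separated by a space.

√468 → a₀=21, period (1,1,1,2,1,1,1,42); ℓ=8 even so k=7
k=0  a_k=21  p_k/q_k = 21/1
k=1  a_k=1  p_k/q_k = 22/1
…
k=3  a_k=1  p_k/q_k = 65/3
k=4  a_k=2  p_k/q_k = 173/8
k=5  a_k=1  p_k/q_k = 238/11
k=6  a_k=1  p_k/q_k = 411/19
k=7  a_k=1  p_k/q_k = 649/30
(x₁, y₁) = (649, 30);  649² − 468·30² = 1 ✓

649 30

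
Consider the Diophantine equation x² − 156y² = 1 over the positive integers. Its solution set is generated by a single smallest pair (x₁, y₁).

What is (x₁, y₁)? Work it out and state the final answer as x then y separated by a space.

25 2

√156 = [12; 2,24, …], period ℓ=2 (even) → k=1
step 0: (12, 1)  from 12·(1,0) + (0,1)
step 1: (25, 2)  from 2·(12,1) + (1,0)
(x₁, y₁) = (25, 2);  25² − 156·2² = 1 ✓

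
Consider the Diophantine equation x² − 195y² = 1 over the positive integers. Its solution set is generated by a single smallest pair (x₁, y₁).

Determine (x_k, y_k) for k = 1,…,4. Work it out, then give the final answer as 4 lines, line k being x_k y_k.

14 1
391 28
10934 783
305761 21896

[13; 1,26] for √195; ℓ=2 ⇒ convergent index 1
a_0=13:  p_0=13·1+0=13,  q_0=13·0+1=1
a_1=1:  p_1=1·13+1=14,  q_1=1·1+0=1
fundamental: x₁=14, y₁=1  (since 196 − 195·1 = 1)
(14+1√195)^2 = 391 + 28√195
(14+1√195)^3 = 10934 + 783√195
(14+1√195)^4 = 305761 + 21896√195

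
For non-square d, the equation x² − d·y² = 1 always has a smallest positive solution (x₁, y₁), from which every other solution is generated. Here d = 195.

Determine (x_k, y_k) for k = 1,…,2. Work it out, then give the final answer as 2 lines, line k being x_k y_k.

√195 → a₀=13, period (1,26); ℓ=2 even so k=1
a_0=13:  p_0=13·1+0=13,  q_0=13·0+1=1
a_1=1:  p_1=1·13+1=14,  q_1=1·1+0=1
→ (14, 1).  Check: 14²=196, 195·1²=195, difference 1.
(14+1√195)^2 = 391 + 28√195

14 1
391 28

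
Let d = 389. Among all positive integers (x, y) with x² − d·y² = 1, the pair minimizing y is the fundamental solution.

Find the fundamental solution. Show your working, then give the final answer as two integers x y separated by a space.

√389 → a₀=19, period (1,2,1,1,1,1,2,1,38); ℓ=9 odd so k=17
i=0: a=19 ⇒ p=19, q=1
i=1: a=1 ⇒ p=20, q=1
i=2: a=2 ⇒ p=59, q=3
i=3: a=1 ⇒ p=79, q=4
i=4: a=1 ⇒ p=138, q=7
i=5: a=1 ⇒ p=217, q=11
i=6: a=1 ⇒ p=355, q=18
…
i=9: a=38 ⇒ p=49643, q=2517
i=10: a=1 ⇒ p=50925, q=2582
i=11: a=2 ⇒ p=151493, q=7681
…
i=14: a=1 ⇒ p=556329, q=28207
i=15: a=1 ⇒ p=910240, q=46151
i=16: a=2 ⇒ p=2376809, q=120509
i=17: a=1 ⇒ p=3287049, q=166660
fundamental: x₁=3287049, y₁=166660  (since 10804691128401 − 389·27775555600 = 1)

3287049 166660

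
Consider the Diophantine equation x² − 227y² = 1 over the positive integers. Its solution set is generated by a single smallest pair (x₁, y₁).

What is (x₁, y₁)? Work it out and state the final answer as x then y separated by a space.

√227 = [15; 15,30, …], period ℓ=2 (even) → k=1
a_0=15:  p_0=15·1+0=15,  q_0=15·0+1=1
a_1=15:  p_1=15·15+1=226,  q_1=15·1+0=15
→ (226, 15).  Check: 226²=51076, 227·15²=51075, difference 1.

226 15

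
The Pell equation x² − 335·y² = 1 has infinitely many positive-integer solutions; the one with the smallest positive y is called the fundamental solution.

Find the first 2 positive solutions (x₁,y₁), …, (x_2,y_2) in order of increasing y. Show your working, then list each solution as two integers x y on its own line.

604 33
729631 39864

d=335: √d = [18; 3,3,3,36] (ℓ=4, even), read p_3/q_3
step 0: (18, 1)  from 18·(1,0) + (0,1)
…
step 2: (183, 10)  from 3·(55,3) + (18,1)
step 3: (604, 33)  from 3·(183,10) + (55,3)
(x₁, y₁) = (604, 33);  604² − 335·33² = 1 ✓
(x_2, y_2) = (604·604 + 335·33·33, 604·33 + 33·604) = (729631, 39864)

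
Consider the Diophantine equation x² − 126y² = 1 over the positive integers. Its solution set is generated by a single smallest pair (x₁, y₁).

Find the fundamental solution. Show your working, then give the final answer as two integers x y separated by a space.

√126 → a₀=11, period (4,2,4,22); ℓ=4 even so k=3
i=0: a=11 ⇒ p=11, q=1
i=1: a=4 ⇒ p=45, q=4
i=2: a=2 ⇒ p=101, q=9
i=3: a=4 ⇒ p=449, q=40
→ (449, 40).  Check: 449²=201601, 126·40²=201600, difference 1.

449 40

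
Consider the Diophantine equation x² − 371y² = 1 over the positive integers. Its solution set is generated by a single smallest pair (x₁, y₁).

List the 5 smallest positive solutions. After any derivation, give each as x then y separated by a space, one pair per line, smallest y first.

1695 88
5746049 298320
19479104415 1011304712
66034158220801 3428322675360
223855776889410975 11622012858165688

d=371: √d = [19; 3,1,4,1,3,38] (ℓ=6, even), read p_5/q_5
i=0: a=19 ⇒ p=19, q=1
…
i=2: a=1 ⇒ p=77, q=4
i=3: a=4 ⇒ p=366, q=19
i=4: a=1 ⇒ p=443, q=23
i=5: a=3 ⇒ p=1695, q=88
→ (1695, 88).  Check: 1695²=2873025, 371·88²=2873024, difference 1.
(x_2, y_2) = (1695·1695 + 371·88·88, 1695·88 + 88·1695) = (5746049, 298320)
(x_3, y_3) = (1695·5746049 + 371·88·298320, 1695·298320 + 88·5746049) = (19479104415, 1011304712)
(x_4, y_4) = (1695·19479104415 + 371·88·1011304712, 1695·1011304712 + 88·19479104415) = (66034158220801, 3428322675360)
(x_5, y_5) = (1695·66034158220801 + 371·88·3428322675360, 1695·3428322675360 + 88·66034158220801) = (223855776889410975, 11622012858165688)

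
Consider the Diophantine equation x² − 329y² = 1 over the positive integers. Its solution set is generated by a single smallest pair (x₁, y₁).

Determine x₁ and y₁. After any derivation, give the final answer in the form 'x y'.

√329 = [18; 7,4,2,1,1,4,1,1,2,4,7,36, …], period ℓ=12 (even) → k=11
i=0: a=18 ⇒ p=18, q=1
i=1: a=7 ⇒ p=127, q=7
…
i=4: a=1 ⇒ p=1705, q=94
…
i=6: a=4 ⇒ p=13241, q=730
i=7: a=1 ⇒ p=16125, q=889
i=8: a=1 ⇒ p=29366, q=1619
i=9: a=2 ⇒ p=74857, q=4127
i=10: a=4 ⇒ p=328794, q=18127
i=11: a=7 ⇒ p=2376415, q=131016
→ (2376415, 131016).  Check: 2376415²=5647348252225, 329·131016²=5647348252224, difference 1.

2376415 131016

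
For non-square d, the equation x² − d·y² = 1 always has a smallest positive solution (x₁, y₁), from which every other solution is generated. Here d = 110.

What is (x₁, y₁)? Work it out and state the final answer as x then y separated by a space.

21 2

d=110: √d = [10; 2,20] (ℓ=2, even), read p_1/q_1
step 0: (10, 1)  from 10·(1,0) + (0,1)
step 1: (21, 2)  from 2·(10,1) + (1,0)
→ (21, 2).  Check: 21²=441, 110·2²=440, difference 1.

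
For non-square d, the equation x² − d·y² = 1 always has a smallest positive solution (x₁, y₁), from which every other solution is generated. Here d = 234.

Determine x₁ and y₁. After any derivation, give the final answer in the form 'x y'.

5201 340

[15; 3,2,1,2,1,2,3,30] for √234; ℓ=8 ⇒ convergent index 7
i=0: a=15 ⇒ p=15, q=1
…
i=2: a=2 ⇒ p=107, q=7
i=3: a=1 ⇒ p=153, q=10
…
i=5: a=1 ⇒ p=566, q=37
i=6: a=2 ⇒ p=1545, q=101
i=7: a=3 ⇒ p=5201, q=340
(x₁, y₁) = (5201, 340);  5201² − 234·340² = 1 ✓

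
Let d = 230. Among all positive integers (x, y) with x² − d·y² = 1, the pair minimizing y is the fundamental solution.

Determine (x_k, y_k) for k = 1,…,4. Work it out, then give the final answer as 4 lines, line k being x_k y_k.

√230 = [15; 6,30, …], period ℓ=2 (even) → k=1
step 0: (15, 1)  from 15·(1,0) + (0,1)
step 1: (91, 6)  from 6·(15,1) + (1,0)
→ (91, 6).  Check: 91²=8281, 230·6²=8280, difference 1.
k=2:  x_2 = 91·91+230·6·6 = 16561,  y_2 = 91·6+6·91 = 1092
k=3:  x_3 = 91·16561+230·6·1092 = 3014011,  y_3 = 91·1092+6·16561 = 198738
k=4:  x_4 = 91·3014011+230·6·198738 = 548533441,  y_4 = 91·198738+6·3014011 = 36169224

91 6
16561 1092
3014011 198738
548533441 36169224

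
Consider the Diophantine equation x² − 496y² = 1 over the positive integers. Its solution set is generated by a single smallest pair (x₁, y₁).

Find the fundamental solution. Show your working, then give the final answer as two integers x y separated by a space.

4620799 207480

√496 → a₀=22, period (3,1,2,4,1,…,1,3,44); ℓ=16 even so k=15
k=0  a_k=22  p_k/q_k = 22/1
k=1  a_k=3  p_k/q_k = 67/3
…
k=4  a_k=4  p_k/q_k = 1069/48
k=5  a_k=1  p_k/q_k = 1314/59
k=6  a_k=1  p_k/q_k = 2383/107
…
k=11  a_k=1  p_k/q_k = 84875/3811
…
k=13  a_k=2  p_k/q_k = 863293/38763
k=14  a_k=1  p_k/q_k = 1252502/56239
k=15  a_k=3  p_k/q_k = 4620799/207480
fundamental: x₁=4620799, y₁=207480  (since 21351783398401 − 496·43047950400 = 1)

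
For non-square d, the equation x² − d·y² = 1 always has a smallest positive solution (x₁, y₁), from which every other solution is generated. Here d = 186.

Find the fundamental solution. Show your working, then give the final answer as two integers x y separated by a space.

7501 550

√186 = [13; 1,1,1,3,4,3,1,1,1,26, …], period ℓ=10 (even) → k=9
i=0: a=13 ⇒ p=13, q=1
i=1: a=1 ⇒ p=14, q=1
i=2: a=1 ⇒ p=27, q=2
i=3: a=1 ⇒ p=41, q=3
i=4: a=3 ⇒ p=150, q=11
i=5: a=4 ⇒ p=641, q=47
i=6: a=3 ⇒ p=2073, q=152
…
i=8: a=1 ⇒ p=4787, q=351
i=9: a=1 ⇒ p=7501, q=550
(x₁, y₁) = (7501, 550);  7501² − 186·550² = 1 ✓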